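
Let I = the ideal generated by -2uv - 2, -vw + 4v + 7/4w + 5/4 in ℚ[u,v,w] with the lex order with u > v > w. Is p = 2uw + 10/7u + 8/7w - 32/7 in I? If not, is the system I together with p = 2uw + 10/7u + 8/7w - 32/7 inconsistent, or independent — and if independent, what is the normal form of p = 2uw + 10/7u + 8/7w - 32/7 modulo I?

2uw + 10/7u + 8/7w - 32/7 lies in I (it reduces to 0).

First compute the reduced Gröbner basis of I by Buchberger's algorithm.
f_1 = -2uv - 2, LT = uv.
f_2 = -vw + 4v + 7/4w + 5/4, LT = vw.

S(f_1,f_2): lcm = uvw. S = 4uv + 7/4uw + 5/4u + w.
  leading term uv: subtract (-2)·f_1 from 4uv + 7/4uw + 5/4u + w → 7/4uw + 5/4u + w - 4
  leading term uw: no divisor's leading term divides it; move 7/4uw to the remainder.
  leading term u: no divisor's leading term divides it; move 5/4u to the remainder.
  leading term w: no divisor's leading term divides it; move w to the remainder.
  leading term 1: no divisor's leading term divides it; move -4 to the remainder.
  remainder 7/4uw + 5/4u + w - 4 ≠ 0; add h_3 = 7/4uw + 5/4u + w - 4 to the basis.

The other S-polynomials (S(f_1,h_3), S(f_2,h_3)) all reduce to 0 modulo the current basis, so we have a Gröbner basis.
Inter-reduce: drop elements whose leading term is divisible by another's, tail-reduce, and make monic.
Reduced Gröbner basis: {uv + 1, uw + 5/7u + 4/7w - 16/7, vw - 4v - 7/4w - 5/4}.
Label its elements g_1 = uv + 1, g_2 = uw + 5/7u + 4/7w - 16/7, g_3 = vw - 4v - 7/4w - 5/4.

Reduce p = 2uw + 10/7u + 8/7w - 32/7 modulo G:
  leading term uw: subtract (2)·g_2 from 2uw + 10/7u + 8/7w - 32/7 → 0
  normal form = 0.
Since the normal form is 0, p ∈ I.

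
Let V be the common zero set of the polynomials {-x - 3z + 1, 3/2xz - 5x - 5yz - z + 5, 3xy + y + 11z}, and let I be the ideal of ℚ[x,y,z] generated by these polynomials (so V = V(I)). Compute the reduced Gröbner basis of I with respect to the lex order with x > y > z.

G = {x + 3z - 1, y + 81/40z² - 169/40z, z³ - 205/81z² + 124/81z}

f_1 = -x - 3z + 1, LT = x.
f_2 = 3/2xz - 5x - 5yz - z + 5, LT = xz.
f_3 = 3xy + y + 11z, LT = xy.

S(f_1,f_2): lcm = xz. S = 10/3x + 10/3yz + 3z² - ⅓z - 10/3.
  leading term x: subtract (-10/3)·f_1 from 10/3x + 10/3yz + 3z² - ⅓z - 10/3 → 10/3yz + 3z² - 31/3z
  leading term yz: no divisor's leading term divides it; move 10/3yz to the remainder.
  leading term z²: no divisor's leading term divides it; move 3z² to the remainder.
  leading term z: no divisor's leading term divides it; move -31/3z to the remainder.
  remainder 10/3yz + 3z² - 31/3z ≠ 0; add g_4 = 10/3yz + 3z² - 31/3z to the basis.

S(f_1,f_3): lcm = xy. S = 3yz - 4/3y - 11/3z.
  leading term yz: subtract (9/10)·g_4 from 3yz - 4/3y - 11/3z → -4/3y - 27/10z² + 169/30z
  leading term y: no divisor's leading term divides it; move -4/3y to the remainder.
  leading term z²: no divisor's leading term divides it; move -27/10z² to the remainder.
  leading term z: no divisor's leading term divides it; move 169/30z to the remainder.
  remainder -4/3y - 27/10z² + 169/30z ≠ 0; add g_5 = -4/3y - 27/10z² + 169/30z to the basis.

S(f_2,f_3): lcm = xyz. S = -10/3xy - 10/3y²z - yz + 10/3y - 11/3z².
  leading term xy: subtract (10/3y)·f_1 from -10/3xy - 10/3y²z - yz + 10/3y - 11/3z² → -10/3y²z + 9yz - 11/3z²
  leading term y²z: subtract (-y)·g_4 from -10/3y²z + 9yz - 11/3z² → 3yz² - 4/3yz - 11/3z²
  leading term yz²: subtract (9/10z)·g_4 from 3yz² - 4/3yz - 11/3z² → -4/3yz - 27/10z³ + 169/30z²
  leading term yz: subtract (-⅖)·g_4 from -4/3yz - 27/10z³ + 169/30z² → -27/10z³ + 41/6z² - 62/15z
  leading term z³: no divisor's leading term divides it; move -27/10z³ to the remainder.
  leading term z²: no divisor's leading term divides it; move 41/6z² to the remainder.
  leading term z: no divisor's leading term divides it; move -62/15z to the remainder.
  remainder -27/10z³ + 41/6z² - 62/15z ≠ 0; add g_6 = -27/10z³ + 41/6z² - 62/15z to the basis.

The other S-polynomials (S(f_1,g_4), S(f_2,g_4), S(f_3,g_4), S(f_1,g_5), S(f_2,g_5), S(f_3,g_5), S(g_4,g_5), S(f_1,g_6), S(f_2,g_6), S(f_3,g_6), S(g_4,g_6), S(g_5,g_6)) all reduce to 0 modulo the current basis, so we have a Gröbner basis.
Inter-reduce: drop elements whose leading term is divisible by another's, tail-reduce, and make monic.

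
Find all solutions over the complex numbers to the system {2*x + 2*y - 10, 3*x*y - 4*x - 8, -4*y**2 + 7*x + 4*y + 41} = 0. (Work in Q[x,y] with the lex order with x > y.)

Compute a lex Gröbner basis by Buchberger's algorithm.
f_1 = 2*x + 2*y - 10, LT = x.
f_2 = 3*x*y - 4*x - 8, LT = x*y.
f_3 = 7*x - 4*y**2 + 4*y + 41, LT = x.

S(f_1,f_2): lcm = x*y. S = 4/3*x + y**2 - 5*y + 8/3.
  reduce S modulo (f_1, f_2, f_3):
  remainder y**2 - 19/3*y + 28/3 ≠ 0; add h_4 = y**2 - 19/3*y + 28/3 to the basis.

S(f_1,f_3): lcm = x. S = 4/7*y**2 + 3/7*y - 76/7.
  reduce S modulo (f_1, f_2, f_3, h_4):
  remainder 85/21*y - 340/21 ≠ 0; add h_5 = 85/21*y - 340/21 to the basis.

The other S-polynomials (S(f_2,f_3), S(f_1,h_4), S(f_2,h_4), S(f_3,h_4), S(f_1,h_5), S(f_2,h_5), S(f_3,h_5), S(h_4,h_5)) all reduce to 0 modulo the current basis, so we have a Gröbner basis.
Inter-reduce: drop elements whose leading term is divisible by another's, tail-reduce, and make monic.
Reduced Gröbner basis: {x - 1, y - 4}.

A lex Gröbner basis eliminates variables successively. Here y - 4 depends only on y, with roots {4}; lifting each root through the earlier basis elements recovers the full solutions.
  y = 4: the earlier basis element becomes x - 1 = 0, giving x = 1 — point (1, 4).
This is the nonlinear analogue of row-reducing a linear system.

{(1, 4)}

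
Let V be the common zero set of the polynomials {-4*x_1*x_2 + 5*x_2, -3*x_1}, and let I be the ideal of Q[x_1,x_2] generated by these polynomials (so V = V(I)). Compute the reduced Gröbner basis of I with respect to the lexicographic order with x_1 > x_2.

The reduced Gröbner basis is the canonical form of the ideal for this ordering.

f_1 = -4*x_1*x_2 + 5*x_2, LT = x_1*x_2.
f_2 = -3*x_1, LT = x_1.

S(f_1,f_2): lcm = x_1*x_2. S = -5/4*x_2.
  reduce S modulo (f_1, f_2):
  remainder -5/4*x_2 ≠ 0; add g_3 = -5/4*x_2 to the basis.

The other S-polynomials (S(f_1,g_3), S(f_2,g_3)) all reduce to 0 modulo the current basis, so we have a Gröbner basis.
Inter-reduce: drop elements whose leading term is divisible by another's, tail-reduce, and make monic.

G = {x_1, x_2}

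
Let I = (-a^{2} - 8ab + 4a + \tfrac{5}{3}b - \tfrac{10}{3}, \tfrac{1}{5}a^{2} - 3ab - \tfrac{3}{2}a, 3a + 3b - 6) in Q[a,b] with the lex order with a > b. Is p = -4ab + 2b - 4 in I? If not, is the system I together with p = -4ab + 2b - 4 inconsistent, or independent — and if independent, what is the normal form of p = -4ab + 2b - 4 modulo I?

-4ab + 2b - 4 lies in I (it reduces to 0).

First compute the reduced Gröbner basis of I by Buchberger's algorithm.
f_1 = -a^{2} - 8ab + 4a + \tfrac{5}{3}b - \tfrac{10}{3}, LT = a^{2}.
f_2 = \tfrac{1}{5}a^{2} - 3ab - \tfrac{3}{2}a, LT = a^{2}.
f_3 = 3a + 3b - 6, LT = a.

S(f_1,f_2): lcm = a^{2}. S = 23ab + \tfrac{7}{2}a - \tfrac{5}{3}b + \tfrac{10}{3}.
  leading term ab: subtract (\tfrac{23}{3}b)·f_3 from 23ab + \tfrac{7}{2}a - \tfrac{5}{3}b + \tfrac{10}{3} → \tfrac{7}{2}a - 23b^{2} + \tfrac{133}{3}b + \tfrac{10}{3}
  leading term a: subtract (\tfrac{7}{6})·f_3 from \tfrac{7}{2}a - 23b^{2} + \tfrac{133}{3}b + \tfrac{10}{3} → -23b^{2} + \tfrac{245}{6}b + \tfrac{31}{3}
  leading term b^{2}: no divisor's leading term divides it; move -23b^{2} to the remainder.
  leading term b: no divisor's leading term divides it; move \tfrac{245}{6}b to the remainder.
  leading term 1: no divisor's leading term divides it; move \tfrac{31}{3} to the remainder.
  remainder -23b^{2} + \tfrac{245}{6}b + \tfrac{31}{3} ≠ 0; add h_4 = -23b^{2} + \tfrac{245}{6}b + \tfrac{31}{3} to the basis.

S(f_1,f_3): lcm = a^{2}. S = 7ab - 2a - \tfrac{5}{3}b + \tfrac{10}{3}.
  leading term ab: subtract (\tfrac{7}{3}b)·f_3 from 7ab - 2a - \tfrac{5}{3}b + \tfrac{10}{3} → -2a - 7b^{2} + \tfrac{37}{3}b + \tfrac{10}{3}
  leading term a: subtract (-\tfrac{2}{3})·f_3 from -2a - 7b^{2} + \tfrac{37}{3}b + \tfrac{10}{3} → -7b^{2} + \tfrac{43}{3}b - \tfrac{2}{3}
  leading term b^{2}: subtract (\tfrac{7}{23})·h_4 from -7b^{2} + \tfrac{43}{3}b - \tfrac{2}{3} → \tfrac{263}{138}b - \tfrac{263}{69}
  leading term b: no divisor's leading term divides it; move \tfrac{263}{138}b to the remainder.
  leading term 1: no divisor's leading term divides it; move -\tfrac{263}{69} to the remainder.
  remainder \tfrac{263}{138}b - \tfrac{263}{69} ≠ 0; add h_5 = \tfrac{263}{138}b - \tfrac{263}{69} to the basis.

S(f_2,f_3): lcm = a^{2}. S = -16ab - \tfrac{11}{2}a.
  leading term ab: subtract (-\tfrac{16}{3}b)·f_3 from -16ab - \tfrac{11}{2}a → -\tfrac{11}{2}a + 16b^{2} - 32b
  leading term a: subtract (-\tfrac{11}{6})·f_3 from -\tfrac{11}{2}a + 16b^{2} - 32b → 16b^{2} - \tfrac{53}{2}b - 11
  leading term b^{2}: subtract (-\tfrac{16}{23})·h_4 from 16b^{2} - \tfrac{53}{2}b - 11 → \tfrac{263}{138}b - \tfrac{263}{69}
  leading term b: subtract (1)·h_5 from \tfrac{263}{138}b - \tfrac{263}{69} → 0
  remainder 0.

S(f_1,h_4): leading monomials are coprime, so the S-polynomial reduces to 0 (Buchberger's first criterion).
S(f_2,h_4): leading monomials are coprime, so the S-polynomial reduces to 0 (Buchberger's first criterion).
S(f_3,h_4): leading monomials are coprime, so the S-polynomial reduces to 0 (Buchberger's first criterion).
S(f_1,h_5): leading monomials are coprime, so the S-polynomial reduces to 0 (Buchberger's first criterion).
S(f_2,h_5): leading monomials are coprime, so the S-polynomial reduces to 0 (Buchberger's first criterion).
S(f_3,h_5): leading monomials are coprime, so the S-polynomial reduces to 0 (Buchberger's first criterion).
S(h_4,h_5): lcm = b^{2}. S = \tfrac{31}{138}b - \tfrac{31}{69}.
  leading term b: subtract (\tfrac{31}{263})·h_5 from \tfrac{31}{138}b - \tfrac{31}{69} → 0
  remainder 0.

Every S-polynomial of the final basis reduces to 0, so we have a Gröbner basis.
Inter-reduce: drop elements whose leading term is divisible by another's, tail-reduce, and make monic.
Reduced Gröbner basis: {a, b - 2}.
Label its elements g_1 = a, g_2 = b - 2.

Reduce p = -4ab + 2b - 4 modulo G:
  leading term ab: subtract (-4b)·g_1 from -4ab + 2b - 4 → 2b - 4
  leading term b: subtract (2)·g_2 from 2b - 4 → 0
  normal form = 0.
Since the normal form is 0, p ∈ I.

The remainder on division by a Gröbner basis is unique — it is the normal form.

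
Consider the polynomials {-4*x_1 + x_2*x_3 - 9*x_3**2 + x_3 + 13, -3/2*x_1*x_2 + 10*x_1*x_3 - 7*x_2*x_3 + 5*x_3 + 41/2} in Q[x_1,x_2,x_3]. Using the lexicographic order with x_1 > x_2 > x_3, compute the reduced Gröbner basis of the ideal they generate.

G = {x_1 - 1/4*x_2*x_3 + 9/4*x_3**2 - 1/4*x_3 - 13/4, x_2**2*x_3 - 47/3*x_2*x_3**2 + 59/3*x_2*x_3 + 13*x_2 + 60*x_3**3 - 20/3*x_3**2 - 100*x_3 - 164/3}

f_1 = -4*x_1 + x_2*x_3 - 9*x_3**2 + x_3 + 13, LT = x_1.
f_2 = -3/2*x_1*x_2 + 10*x_1*x_3 - 7*x_2*x_3 + 5*x_3 + 41/2, LT = x_1*x_2.

S(f_1,f_2): lcm = x_1*x_2. S = 20/3*x_1*x_3 - 1/4*x_2**2*x_3 + 9/4*x_2*x_3**2 - 59/12*x_2*x_3 - 13/4*x_2 + 10/3*x_3 + 41/3.
  leading term x_1*x_3: subtract (-5/3*x_3)·f_1 from 20/3*x_1*x_3 - 1/4*x_2**2*x_3 + 9/4*x_2*x_3**2 - 59/12*x_2*x_3 - 13/4*x_2 + 10/3*x_3 + 41/3 → -1/4*x_2**2*x_3 + 47/12*x_2*x_3**2 - 59/12*x_2*x_3 - 13/4*x_2 - 15*x_3**3 + 5/3*x_3**2 + 25*x_3 + 41/3
  leading term x_2**2*x_3: no divisor's leading term divides it; move -1/4*x_2**2*x_3 to the remainder.
  leading term x_2*x_3**2: no divisor's leading term divides it; move 47/12*x_2*x_3**2 to the remainder.
  leading term x_2*x_3: no divisor's leading term divides it; move -59/12*x_2*x_3 to the remainder.
  leading term x_2: no divisor's leading term divides it; move -13/4*x_2 to the remainder.
  leading term x_3**3: no divisor's leading term divides it; move -15*x_3**3 to the remainder.
  leading term x_3**2: no divisor's leading term divides it; move 5/3*x_3**2 to the remainder.
  leading term x_3: no divisor's leading term divides it; move 25*x_3 to the remainder.
  leading term 1: no divisor's leading term divides it; move 41/3 to the remainder.
  remainder -1/4*x_2**2*x_3 + 47/12*x_2*x_3**2 - 59/12*x_2*x_3 - 13/4*x_2 - 15*x_3**3 + 5/3*x_3**2 + 25*x_3 + 41/3 ≠ 0; add g_3 = -1/4*x_2**2*x_3 + 47/12*x_2*x_3**2 - 59/12*x_2*x_3 - 13/4*x_2 - 15*x_3**3 + 5/3*x_3**2 + 25*x_3 + 41/3 to the basis.

The other S-polynomials (S(f_1,g_3), S(f_2,g_3)) all reduce to 0 modulo the current basis, so we have a Gröbner basis.
Inter-reduce: drop elements whose leading term is divisible by another's, tail-reduce, and make monic.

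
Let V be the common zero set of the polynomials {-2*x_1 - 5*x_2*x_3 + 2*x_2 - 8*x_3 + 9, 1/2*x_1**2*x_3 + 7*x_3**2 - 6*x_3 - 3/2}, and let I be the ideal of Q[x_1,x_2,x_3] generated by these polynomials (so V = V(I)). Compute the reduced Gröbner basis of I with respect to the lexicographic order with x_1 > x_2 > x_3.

G = {x_1 + 5/2*x_2*x_3 - x_2 + 4*x_3 - 9/2, x_2**2*x_3**3 - 4/5*x_2**2*x_3**2 + 4/25*x_2**2*x_3 + 16/5*x_2*x_3**3 - 122/25*x_2*x_3**2 + 36/25*x_2*x_3 + 64/25*x_3**3 - 88/25*x_3**2 + 33/25*x_3 - 12/25}

f_1 = -2*x_1 - 5*x_2*x_3 + 2*x_2 - 8*x_3 + 9, LT = x_1.
f_2 = 1/2*x_1**2*x_3 + 7*x_3**2 - 6*x_3 - 3/2, LT = x_1**2*x_3.

S(f_1,f_2): lcm = x_1**2*x_3. S = 5/2*x_1*x_2*x_3**2 - x_1*x_2*x_3 + 4*x_1*x_3**2 - 9/2*x_1*x_3 - 14*x_3**2 + 12*x_3 + 3.
  leading term x_1*x_2*x_3**2: subtract (-5/4*x_2*x_3**2)·f_1 from 5/2*x_1*x_2*x_3**2 - x_1*x_2*x_3 + 4*x_1*x_3**2 - 9/2*x_1*x_3 - 14*x_3**2 + 12*x_3 + 3 → -x_1*x_2*x_3 + 4*x_1*x_3**2 - 9/2*x_1*x_3 - 25/4*x_2**2*x_3**3 + 5/2*x_2**2*x_3**2 - 10*x_2*x_3**3 + 45/4*x_2*x_3**2 - 14*x_3**2 + 12*x_3 + 3
  leading term x_1*x_2*x_3: subtract (1/2*x_2*x_3)·f_1 from -x_1*x_2*x_3 + 4*x_1*x_3**2 - 9/2*x_1*x_3 - 25/4*x_2**2*x_3**3 + 5/2*x_2**2*x_3**2 - 10*x_2*x_3**3 + 45/4*x_2*x_3**2 - 14*x_3**2 + 12*x_3 + 3 → 4*x_1*x_3**2 - 9/2*x_1*x_3 - 25/4*x_2**2*x_3**3 + 5*x_2**2*x_3**2 - x_2**2*x_3 - 10*x_2*x_3**3 + 61/4*x_2*x_3**2 - 9/2*x_2*x_3 - 14*x_3**2 + 12*x_3 + 3
  leading term x_1*x_3**2: subtract (-2*x_3**2)·f_1 from 4*x_1*x_3**2 - 9/2*x_1*x_3 - 25/4*x_2**2*x_3**3 + 5*x_2**2*x_3**2 - x_2**2*x_3 - 10*x_2*x_3**3 + 61/4*x_2*x_3**2 - 9/2*x_2*x_3 - 14*x_3**2 + 12*x_3 + 3 → -9/2*x_1*x_3 - 25/4*x_2**2*x_3**3 + 5*x_2**2*x_3**2 - x_2**2*x_3 - 20*x_2*x_3**3 + 77/4*x_2*x_3**2 - 9/2*x_2*x_3 - 16*x_3**3 + 4*x_3**2 + 12*x_3 + 3
  leading term x_1*x_3: subtract (9/4*x_3)·f_1 from -9/2*x_1*x_3 - 25/4*x_2**2*x_3**3 + 5*x_2**2*x_3**2 - x_2**2*x_3 - 20*x_2*x_3**3 + 77/4*x_2*x_3**2 - 9/2*x_2*x_3 - 16*x_3**3 + 4*x_3**2 + 12*x_3 + 3 → -25/4*x_2**2*x_3**3 + 5*x_2**2*x_3**2 - x_2**2*x_3 - 20*x_2*x_3**3 + 61/2*x_2*x_3**2 - 9*x_2*x_3 - 16*x_3**3 + 22*x_3**2 - 33/4*x_3 + 3
  leading term x_2**2*x_3**3: no divisor's leading term divides it; move -25/4*x_2**2*x_3**3 to the remainder.
  leading term x_2**2*x_3**2: no divisor's leading term divides it; move 5*x_2**2*x_3**2 to the remainder.
  leading term x_2**2*x_3: no divisor's leading term divides it; move -x_2**2*x_3 to the remainder.
  leading term x_2*x_3**3: no divisor's leading term divides it; move -20*x_2*x_3**3 to the remainder.
  leading term x_2*x_3**2: no divisor's leading term divides it; move 61/2*x_2*x_3**2 to the remainder.
  leading term x_2*x_3: no divisor's leading term divides it; move -9*x_2*x_3 to the remainder.
  leading term x_3**3: no divisor's leading term divides it; move -16*x_3**3 to the remainder.
  leading term x_3**2: no divisor's leading term divides it; move 22*x_3**2 to the remainder.
  leading term x_3: no divisor's leading term divides it; move -33/4*x_3 to the remainder.
  leading term 1: no divisor's leading term divides it; move 3 to the remainder.
  remainder -25/4*x_2**2*x_3**3 + 5*x_2**2*x_3**2 - x_2**2*x_3 - 20*x_2*x_3**3 + 61/2*x_2*x_3**2 - 9*x_2*x_3 - 16*x_3**3 + 22*x_3**2 - 33/4*x_3 + 3 ≠ 0; add g_3 = -25/4*x_2**2*x_3**3 + 5*x_2**2*x_3**2 - x_2**2*x_3 - 20*x_2*x_3**3 + 61/2*x_2*x_3**2 - 9*x_2*x_3 - 16*x_3**3 + 22*x_3**2 - 33/4*x_3 + 3 to the basis.

The other S-polynomials (S(f_1,g_3), S(f_2,g_3)) all reduce to 0 modulo the current basis, so we have a Gröbner basis.
Inter-reduce: drop elements whose leading term is divisible by another's, tail-reduce, and make monic.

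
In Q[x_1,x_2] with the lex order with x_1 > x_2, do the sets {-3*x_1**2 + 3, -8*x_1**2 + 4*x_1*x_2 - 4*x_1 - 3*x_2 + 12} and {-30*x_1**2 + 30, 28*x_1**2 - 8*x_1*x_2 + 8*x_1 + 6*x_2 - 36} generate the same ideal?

For a fixed monomial order, each ideal has a unique reduced Gröbner basis; comparing bases decides equality.
Buchberger on the first generating set:
f_1 = -3*x_1**2 + 3, LT = x_1**2.
f_2 = -8*x_1**2 + 4*x_1*x_2 - 4*x_1 - 3*x_2 + 12, LT = x_1**2.

S(f_1,f_2): lcm = x_1**2. S = 1/2*x_1*x_2 - 1/2*x_1 - 3/8*x_2 + 1/2.
  leading term x_1*x_2: no divisor's leading term divides it; move 1/2*x_1*x_2 to the remainder.
  leading term x_1: no divisor's leading term divides it; move -1/2*x_1 to the remainder.
  leading term x_2: no divisor's leading term divides it; move -3/8*x_2 to the remainder.
  leading term 1: no divisor's leading term divides it; move 1/2 to the remainder.
  remainder 1/2*x_1*x_2 - 1/2*x_1 - 3/8*x_2 + 1/2 ≠ 0; add g_3 = 1/2*x_1*x_2 - 1/2*x_1 - 3/8*x_2 + 1/2 to the basis.

S(f_1,g_3): lcm = x_1**2*x_2. S = x_1**2 + 3/4*x_1*x_2 - x_1 - x_2.
  leading term x_1**2: subtract (-1/3)·f_1 from x_1**2 + 3/4*x_1*x_2 - x_1 - x_2 → 3/4*x_1*x_2 - x_1 - x_2 + 1
  leading term x_1*x_2: subtract (3/2)·g_3 from 3/4*x_1*x_2 - x_1 - x_2 + 1 → -1/4*x_1 - 7/16*x_2 + 1/4
  leading term x_1: no divisor's leading term divides it; move -1/4*x_1 to the remainder.
  leading term x_2: no divisor's leading term divides it; move -7/16*x_2 to the remainder.
  leading term 1: no divisor's leading term divides it; move 1/4 to the remainder.
  remainder -1/4*x_1 - 7/16*x_2 + 1/4 ≠ 0; add g_4 = -1/4*x_1 - 7/16*x_2 + 1/4 to the basis.

S(g_3,g_4): lcm = x_1*x_2. S = -x_1 - 7/4*x_2**2 + 1/4*x_2 + 1.
  leading term x_1: subtract (4)·g_4 from -x_1 - 7/4*x_2**2 + 1/4*x_2 + 1 → -7/4*x_2**2 + 2*x_2
  leading term x_2**2: no divisor's leading term divides it; move -7/4*x_2**2 to the remainder.
  leading term x_2: no divisor's leading term divides it; move 2*x_2 to the remainder.
  remainder -7/4*x_2**2 + 2*x_2 ≠ 0; add g_5 = -7/4*x_2**2 + 2*x_2 to the basis.

The other S-polynomials (S(f_2,g_3), S(f_1,g_4), S(f_2,g_4), S(f_1,g_5), S(f_2,g_5), S(g_3,g_5), S(g_4,g_5)) all reduce to 0 modulo the current basis, so we have a Gröbner basis.
Inter-reduce: drop elements whose leading term is divisible by another's, tail-reduce, and make monic.
Reduced Gröbner basis: {x_1 + 7/4*x_2 - 1, x_2**2 - 8/7*x_2}.

Buchberger on the second generating set:
h_1 = -30*x_1**2 + 30, LT = x_1**2.
h_2 = 28*x_1**2 - 8*x_1*x_2 + 8*x_1 + 6*x_2 - 36, LT = x_1**2.

S(h_1,h_2): lcm = x_1**2. S = 2/7*x_1*x_2 - 2/7*x_1 - 3/14*x_2 + 2/7.
  leading term x_1*x_2: no divisor's leading term divides it; move 2/7*x_1*x_2 to the remainder.
  leading term x_1: no divisor's leading term divides it; move -2/7*x_1 to the remainder.
  leading term x_2: no divisor's leading term divides it; move -3/14*x_2 to the remainder.
  leading term 1: no divisor's leading term divides it; move 2/7 to the remainder.
  remainder 2/7*x_1*x_2 - 2/7*x_1 - 3/14*x_2 + 2/7 ≠ 0; add k_3 = 2/7*x_1*x_2 - 2/7*x_1 - 3/14*x_2 + 2/7 to the basis.

S(h_1,k_3): lcm = x_1**2*x_2. S = x_1**2 + 3/4*x_1*x_2 - x_1 - x_2.
  leading term x_1**2: subtract (-1/30)·h_1 from x_1**2 + 3/4*x_1*x_2 - x_1 - x_2 → 3/4*x_1*x_2 - x_1 - x_2 + 1
  leading term x_1*x_2: subtract (21/8)·k_3 from 3/4*x_1*x_2 - x_1 - x_2 + 1 → -1/4*x_1 - 7/16*x_2 + 1/4
  leading term x_1: no divisor's leading term divides it; move -1/4*x_1 to the remainder.
  leading term x_2: no divisor's leading term divides it; move -7/16*x_2 to the remainder.
  leading term 1: no divisor's leading term divides it; move 1/4 to the remainder.
  remainder -1/4*x_1 - 7/16*x_2 + 1/4 ≠ 0; add k_4 = -1/4*x_1 - 7/16*x_2 + 1/4 to the basis.

S(k_3,k_4): lcm = x_1*x_2. S = -x_1 - 7/4*x_2**2 + 1/4*x_2 + 1.
  leading term x_1: subtract (4)·k_4 from -x_1 - 7/4*x_2**2 + 1/4*x_2 + 1 → -7/4*x_2**2 + 2*x_2
  leading term x_2**2: no divisor's leading term divides it; move -7/4*x_2**2 to the remainder.
  leading term x_2: no divisor's leading term divides it; move 2*x_2 to the remainder.
  remainder -7/4*x_2**2 + 2*x_2 ≠ 0; add k_5 = -7/4*x_2**2 + 2*x_2 to the basis.

The other S-polynomials (S(h_2,k_3), S(h_1,k_4), S(h_2,k_4), S(h_1,k_5), S(h_2,k_5), S(k_3,k_5), S(k_4,k_5)) all reduce to 0 modulo the current basis, so we have a Gröbner basis.
Inter-reduce: drop elements whose leading term is divisible by another's, tail-reduce, and make monic.
Reduced Gröbner basis: {x_1 + 7/4*x_2 - 1, x_2**2 - 8/7*x_2}.

The two bases agree; hence the ideals are identical.
The choice of monomial ordering does not affect the verdict — as long as both bases are computed under the same ordering, their equality decides ideal equality.

Yes, the ideals are equal.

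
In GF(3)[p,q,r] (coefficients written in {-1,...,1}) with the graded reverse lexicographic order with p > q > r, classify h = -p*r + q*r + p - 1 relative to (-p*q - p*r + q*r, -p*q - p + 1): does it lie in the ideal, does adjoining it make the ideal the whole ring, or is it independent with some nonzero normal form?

First compute the reduced Gröbner basis of I by Buchberger's algorithm.
f_1 = -p*q - p*r + q*r, LT = p*q.
f_2 = -p*q - p + 1, LT = p*q.

S(f_1,f_2): lcm = p*q. S = p*r - q*r - p + 1.
  leading term p*r: no divisor's leading term divides it; move p*r to the remainder.
  leading term q*r: no divisor's leading term divides it; move -q*r to the remainder.
  leading term p: no divisor's leading term divides it; move -p to the remainder.
  leading term 1: no divisor's leading term divides it; move 1 to the remainder.
  remainder p*r - q*r - p + 1 ≠ 0; add k_3 = p*r - q*r - p + 1 to the basis.

S(f_1,k_3): lcm = p*q*r. S = q**2*r + p*r**2 - q*r**2 + p*q - q.
  leading term q**2*r: no divisor's leading term divides it; move q**2*r to the remainder.
  leading term p*r**2: subtract (r)·k_3 from p*r**2 - q*r**2 + p*q - q → p*q + p*r - q - r
  leading term p*q: subtract (-1)·f_1 from p*q + p*r - q - r → q*r - q - r
  leading term q*r: no divisor's leading term divides it; move q*r to the remainder.
  leading term q: no divisor's leading term divides it; move -q to the remainder.
  leading term r: no divisor's leading term divides it; move -r to the remainder.
  remainder q**2*r + q*r - q - r ≠ 0; add k_4 = q**2*r + q*r - q - r to the basis.

The other S-polynomials (S(f_2,k_3), S(f_1,k_4), S(f_2,k_4), S(k_3,k_4)) all reduce to 0 modulo the current basis, so we have a Gröbner basis.
Inter-reduce: drop elements whose leading term is divisible by another's, tail-reduce, and make monic.
Reduced Gröbner basis: {q**2*r + q*r - q - r, p*q + p - 1, p*r - q*r - p + 1}.
Label its elements g_1 = q**2*r + q*r - q - r, g_2 = p*q + p - 1, g_3 = p*r - q*r - p + 1.

Reduce h = -p*r + q*r + p - 1 modulo G:
  leading term p*r: subtract (-1)·g_3 from -p*r + q*r + p - 1 → 0
  normal form = 0.
Since the normal form is 0, h ∈ I.

-p*r + q*r + p - 1 lies in I (it reduces to 0).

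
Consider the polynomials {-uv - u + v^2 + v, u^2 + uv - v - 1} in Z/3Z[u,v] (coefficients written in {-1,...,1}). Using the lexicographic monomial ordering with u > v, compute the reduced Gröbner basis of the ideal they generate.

G = {u^2 - u + v^2 - 1, uv + u - v^2 - v, v^3 - v^2 - v + 1}

The reduced Gröbner basis is the canonical form of the ideal for this ordering.

f_1 = -uv - u + v^2 + v, LT = uv.
f_2 = u^2 + uv - v - 1, LT = u^2.

S(f_1,f_2): lcm = u^2v. S = u^2 + uv^2 - uv + v^2 + v.
  leading term u^2: subtract (1)·f_2 from u^2 + uv^2 - uv + v^2 + v → uv^2 + uv + v^2 - v + 1
  leading term uv^2: subtract (-v)·f_1 from uv^2 + uv + v^2 - v + 1 → v^3 - v^2 - v + 1
  leading term v^3: no divisor's leading term divides it; move v^3 to the remainder.
  leading term v^2: no divisor's leading term divides it; move -v^2 to the remainder.
  leading term v: no divisor's leading term divides it; move -v to the remainder.
  leading term 1: no divisor's leading term divides it; move 1 to the remainder.
  remainder v^3 - v^2 - v + 1 ≠ 0; add g_3 = v^3 - v^2 - v + 1 to the basis.

The other S-polynomials (S(f_1,g_3), S(f_2,g_3)) all reduce to 0 modulo the current basis, so we have a Gröbner basis.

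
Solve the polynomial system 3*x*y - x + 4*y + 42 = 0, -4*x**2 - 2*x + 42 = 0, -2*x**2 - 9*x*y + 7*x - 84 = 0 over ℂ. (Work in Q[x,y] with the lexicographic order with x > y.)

{(3, -3)}

Compute a lex Gröbner basis by Buchberger's algorithm.
f_1 = 3*x*y - x + 4*y + 42, LT = x*y.
f_2 = -4*x**2 - 2*x + 42, LT = x**2.
f_3 = -2*x**2 - 9*x*y + 7*x - 84, LT = x**2.

S(f_1,f_2): lcm = x**2*y. S = -1/3*x**2 + 5/6*x*y + 14*x + 21/2*y.
  leading term x**2: subtract (1/12)·f_2 from -1/3*x**2 + 5/6*x*y + 14*x + 21/2*y → 5/6*x*y + 85/6*x + 21/2*y - 7/2
  leading term x*y: subtract (5/18)·f_1 from 5/6*x*y + 85/6*x + 21/2*y - 7/2 → 130/9*x + 169/18*y - 91/6
  leading term x: no divisor's leading term divides it; move 130/9*x to the remainder.
  leading term y: no divisor's leading term divides it; move 169/18*y to the remainder.
  leading term 1: no divisor's leading term divides it; move -91/6 to the remainder.
  remainder 130/9*x + 169/18*y - 91/6 ≠ 0; add h_4 = 130/9*x + 169/18*y - 91/6 to the basis.

S(f_1,f_3): lcm = x**2*y. S = -1/3*x**2 - 9/2*x*y**2 + 29/6*x*y + 14*x - 42*y.
  leading term x**2: subtract (1/12)·f_2 from -1/3*x**2 - 9/2*x*y**2 + 29/6*x*y + 14*x - 42*y → -9/2*x*y**2 + 29/6*x*y + 85/6*x - 42*y - 7/2
  leading term x*y**2: subtract (-3/2*y)·f_1 from -9/2*x*y**2 + 29/6*x*y + 85/6*x - 42*y - 7/2 → 10/3*x*y + 85/6*x + 6*y**2 + 21*y - 7/2
  leading term x*y: subtract (10/9)·f_1 from 10/3*x*y + 85/6*x + 6*y**2 + 21*y - 7/2 → 275/18*x + 6*y**2 + 149/9*y - 301/6
  leading term x: subtract (55/52)·h_4 from 275/18*x + 6*y**2 + 149/9*y - 301/6 → 6*y**2 + 53/8*y - 273/8
  leading term y**2: no divisor's leading term divides it; move 6*y**2 to the remainder.
  leading term y: no divisor's leading term divides it; move 53/8*y to the remainder.
  leading term 1: no divisor's leading term divides it; move -273/8 to the remainder.
  remainder 6*y**2 + 53/8*y - 273/8 ≠ 0; add h_5 = 6*y**2 + 53/8*y - 273/8 to the basis.

S(f_2,f_3): lcm = x**2. S = -9/2*x*y + 4*x - 105/2.
  leading term x*y: subtract (-3/2)·f_1 from -9/2*x*y + 4*x - 105/2 → 5/2*x + 6*y + 21/2
  leading term x: subtract (9/52)·h_4 from 5/2*x + 6*y + 21/2 → 35/8*y + 105/8
  leading term y: no divisor's leading term divides it; move 35/8*y to the remainder.
  leading term 1: no divisor's leading term divides it; move 105/8 to the remainder.
  remainder 35/8*y + 105/8 ≠ 0; add h_6 = 35/8*y + 105/8 to the basis.

The other S-polynomials (S(f_1,h_4), S(f_2,h_4), S(f_3,h_4), S(f_1,h_5), S(f_2,h_5), S(f_3,h_5), S(h_4,h_5), S(f_1,h_6), S(f_2,h_6), S(f_3,h_6), S(h_4,h_6), S(h_5,h_6)) all reduce to 0 modulo the current basis, so we have a Gröbner basis.
Inter-reduce: drop elements whose leading term is divisible by another's, tail-reduce, and make monic.
Reduced Gröbner basis: {x - 3, y + 3}.

A lex Gröbner basis eliminates variables successively. Here y + 3 depends only on y, with roots {-3}; lifting each root through the earlier basis elements recovers the full solutions.
  y = -3: the earlier basis element becomes x - 3 = 0, giving x = 3 — point (3, -3).
Substituting each solution back into the original system confirms all equations vanish.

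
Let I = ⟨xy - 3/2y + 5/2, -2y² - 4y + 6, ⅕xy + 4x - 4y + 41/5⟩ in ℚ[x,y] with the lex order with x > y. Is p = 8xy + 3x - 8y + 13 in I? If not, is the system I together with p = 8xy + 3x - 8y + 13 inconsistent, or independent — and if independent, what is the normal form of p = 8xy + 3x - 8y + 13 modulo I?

First compute the reduced Gröbner basis of I by Buchberger's algorithm.
f_1 = xy - 3/2y + 5/2, LT = xy.
f_2 = -2y² - 4y + 6, LT = y².
f_3 = ⅕xy + 4x - 4y + 41/5, LT = xy.

S(f_1,f_2): lcm = xy². S = -2xy + 3x - 3/2y² + 5/2y.
  reduce S modulo (f_1, f_2, f_3):
  remainder 3x + 5/2y + ½ ≠ 0; add h_4 = 3x + 5/2y + ½ to the basis.

S(f_1,f_3): lcm = xy. S = -20x + 37/2y - 77/2.
  reduce S modulo (f_1, f_2, f_3, h_4):
  remainder 211/6y - 211/6 ≠ 0; add h_5 = 211/6y - 211/6 to the basis.

The other S-polynomials (S(f_2,f_3), S(f_1,h_4), S(f_2,h_4), S(f_3,h_4), S(f_1,h_5), S(f_2,h_5), S(f_3,h_5), S(h_4,h_5)) all reduce to 0 modulo the current basis, so we have a Gröbner basis.
Inter-reduce: drop elements whose leading term is divisible by another's, tail-reduce, and make monic.
Reduced Gröbner basis: {x + 1, y - 1}.
Label its elements g_1 = x + 1, g_2 = y - 1.

Reduce p = 8xy + 3x - 8y + 13 modulo G:
  leading term xy: subtract (8y)·g_1 from 8xy + 3x - 8y + 13 → 3x - 16y + 13
  leading term x: subtract (3)·g_1 from 3x - 16y + 13 → -16y + 10
  leading term y: subtract (-16)·g_2 from -16y + 10 → -6
  leading term 1: no divisor's leading term divides it; move -6 to the remainder.
  normal form = -6.
The normal form is nonzero, so p ∉ I. Since p minus its normal form lies in I, I + (p) = I + (r) where r = -6; decide whether this ideal is the whole ring.
Here r = -6 is a nonzero constant, hence a unit: 1 ∈ I + (p), the Gröbner basis of I + (p) is {1}, and the enlarged system has no common solution — adjoining p is inconsistent.

The remainder on division by a Gröbner basis is unique — it is the normal form.

Adjoining 8xy + 3x - 8y + 13 makes the ideal the whole ring: the system is inconsistent.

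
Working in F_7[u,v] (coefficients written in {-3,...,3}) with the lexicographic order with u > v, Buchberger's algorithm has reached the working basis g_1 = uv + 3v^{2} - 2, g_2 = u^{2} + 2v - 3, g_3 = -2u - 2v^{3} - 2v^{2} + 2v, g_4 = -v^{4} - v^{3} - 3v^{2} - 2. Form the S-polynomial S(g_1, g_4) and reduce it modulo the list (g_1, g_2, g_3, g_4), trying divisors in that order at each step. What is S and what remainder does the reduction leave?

lcm(LM(g_1), LM(g_4)) = uv^{4}.
S = (lcm/LT(g_1))·g_1 − (lcm/LT(g_4))·g_4 = -uv^{3} - 3uv^{2} - 2u + 3v^{5} - 2v^{3}.
Reduce S modulo (g_1, g_2, g_3, g_4) in that order:
  leading term uv^{3}: subtract (-v^{2})·g_1 from -uv^{3} - 3uv^{2} - 2u + 3v^{5} - 2v^{3} → -3uv^{2} - 2u + 3v^{5} + 3v^{4} - 2v^{3} - 2v^{2}
  leading term uv^{2}: subtract (-3v)·g_1 from -3uv^{2} - 2u + 3v^{5} + 3v^{4} - 2v^{3} - 2v^{2} → -2u + 3v^{5} + 3v^{4} - 2v^{2} + v
  leading term u: subtract (1)·g_3 from -2u + 3v^{5} + 3v^{4} - 2v^{2} + v → 3v^{5} + 3v^{4} + 2v^{3} - v
  leading term v^{5}: subtract (-3v)·g_4 from 3v^{5} + 3v^{4} + 2v^{3} - v → 0
The remainder is 0, so this S-polynomial contributes no new basis element.

S(g_1, g_4) = -uv^{3} - 3uv^{2} - 2u + 3v^{5} - 2v^{3}; remainder on division = 0.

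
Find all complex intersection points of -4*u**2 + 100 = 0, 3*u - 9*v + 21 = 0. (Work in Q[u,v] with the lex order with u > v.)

Compute a lex Gröbner basis by Buchberger's algorithm.
f_1 = -4*u**2 + 100, LT = u**2.
f_2 = 3*u - 9*v + 21, LT = u.

S(f_1,f_2): lcm = u**2. S = 3*u*v - 7*u - 25.
  reduce S modulo (f_1, f_2):
  remainder 9*v**2 - 42*v + 24 ≠ 0; add h_3 = 9*v**2 - 42*v + 24 to the basis.

The other S-polynomials (S(f_1,h_3), S(f_2,h_3)) all reduce to 0 modulo the current basis, so we have a Gröbner basis.
Inter-reduce: drop elements whose leading term is divisible by another's, tail-reduce, and make monic.
Reduced Gröbner basis: {u - 3*v + 7, v**2 - 14/3*v + 8/3}.

From the last basis element, v**2 - 14/3*v + 8/3 = 0, so v takes values in {2/3, 4}. Each choice, substituted upward through the basis, yields the corresponding point(s) of the solution set.
  v = 2/3: the earlier basis element becomes u + 5 = 0, giving u = -5 — point (-5, 2/3).
  v = 4: the earlier basis element becomes u - 5 = 0, giving u = 5 — point (5, 4).

{(-5, 2/3), (5, 4)}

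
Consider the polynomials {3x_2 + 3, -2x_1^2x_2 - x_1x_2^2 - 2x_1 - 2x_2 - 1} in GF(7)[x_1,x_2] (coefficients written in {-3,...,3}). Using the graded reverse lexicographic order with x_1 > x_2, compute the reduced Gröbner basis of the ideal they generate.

G = {x_1^2 + 2x_1 - 3, x_2 + 1}

The reduced Gröbner basis is the canonical form of the ideal for this ordering.

f_1 = 3x_2 + 3, LT = x_2.
f_2 = -2x_1^2x_2 - x_1x_2^2 - 2x_1 - 2x_2 - 1, LT = x_1^2x_2.

S(f_1,f_2): lcm = x_1^2x_2. S = 3x_1x_2^2 + x_1^2 - x_1 - x_2 + 3.
  reduce S modulo (f_1, f_2):
  remainder x_1^2 + 2x_1 - 3 ≠ 0; add g_3 = x_1^2 + 2x_1 - 3 to the basis.

The other S-polynomials (S(f_1,g_3), S(f_2,g_3)) all reduce to 0 modulo the current basis, so we have a Gröbner basis.
Inter-reduce: drop elements whose leading term is divisible by another's, tail-reduce, and make monic.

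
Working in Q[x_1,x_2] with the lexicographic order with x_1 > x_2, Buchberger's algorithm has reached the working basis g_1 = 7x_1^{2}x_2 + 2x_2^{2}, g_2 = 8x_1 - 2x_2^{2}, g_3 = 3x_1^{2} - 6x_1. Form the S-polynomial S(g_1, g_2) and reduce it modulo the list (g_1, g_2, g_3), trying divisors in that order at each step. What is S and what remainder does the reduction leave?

lcm(LM(g_1), LM(g_2)) = x_1^{2}x_2.
S = (lcm/LT(g_1))·g_1 − (lcm/LT(g_2))·g_2 = \tfrac{1}{4}x_1x_2^{3} + \tfrac{2}{7}x_2^{2}.
Reduce S modulo (g_1, g_2, g_3) in that order:
  leading term x_1x_2^{3}: subtract (\tfrac{1}{32}x_2^{3})·g_2 from \tfrac{1}{4}x_1x_2^{3} + \tfrac{2}{7}x_2^{2} → \tfrac{1}{16}x_2^{5} + \tfrac{2}{7}x_2^{2}
  leading term x_2^{5}: no divisor's leading term divides it; move \tfrac{1}{16}x_2^{5} to the remainder.
  leading term x_2^{2}: no divisor's leading term divides it; move \tfrac{2}{7}x_2^{2} to the remainder.
The remainder \tfrac{1}{16}x_2^{5} + \tfrac{2}{7}x_2^{2} is nonzero, so it would be added as the next basis element.

S(g_1, g_2) = \tfrac{1}{4}x_1x_2^{3} + \tfrac{2}{7}x_2^{2}; remainder on division = \tfrac{1}{16}x_2^{5} + \tfrac{2}{7}x_2^{2}.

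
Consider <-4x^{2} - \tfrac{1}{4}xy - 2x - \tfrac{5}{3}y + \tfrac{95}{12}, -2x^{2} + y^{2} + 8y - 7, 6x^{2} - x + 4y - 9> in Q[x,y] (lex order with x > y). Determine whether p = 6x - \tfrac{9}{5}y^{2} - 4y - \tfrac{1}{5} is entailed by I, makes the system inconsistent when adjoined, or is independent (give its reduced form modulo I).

First compute the reduced Gröbner basis of I by Buchberger's algorithm.
f_1 = -4x^{2} - \tfrac{1}{4}xy - 2x - \tfrac{5}{3}y + \tfrac{95}{12}, LT = x^{2}.
f_2 = -2x^{2} + y^{2} + 8y - 7, LT = x^{2}.
f_3 = 6x^{2} - x + 4y - 9, LT = x^{2}.

S(f_1,f_2): lcm = x^{2}. S = \tfrac{1}{16}xy + \tfrac{1}{2}x + \tfrac{1}{2}y^{2} + \tfrac{53}{12}y - \tfrac{263}{48}.
  reduce S modulo (f_1, f_2, f_3):
  remainder \tfrac{1}{16}xy + \tfrac{1}{2}x + \tfrac{1}{2}y^{2} + \tfrac{53}{12}y - \tfrac{263}{48} ≠ 0; add h_4 = \tfrac{1}{16}xy + \tfrac{1}{2}x + \tfrac{1}{2}y^{2} + \tfrac{53}{12}y - \tfrac{263}{48} to the basis.

S(f_1,f_3): lcm = x^{2}. S = \tfrac{1}{16}xy + \tfrac{2}{3}x - \tfrac{1}{4}y - \tfrac{23}{48}.
  reduce S modulo (f_1, f_2, f_3, h_4):
  remainder \tfrac{1}{6}x - \tfrac{1}{2}y^{2} - \tfrac{14}{3}y + 5 ≠ 0; add h_5 = \tfrac{1}{6}x - \tfrac{1}{2}y^{2} - \tfrac{14}{3}y + 5 to the basis.

S(f_1,h_4): lcm = x^{2}y. S = -8x^{2} - \tfrac{127}{16}xy^{2} - \tfrac{421}{6}xy + \tfrac{263}{3}x + \tfrac{5}{12}y^{2} - \tfrac{95}{48}y.
  reduce S modulo (f_1, f_2, f_3, h_4, h_5):
  remainder \tfrac{127}{2}y^{3} + \tfrac{3101}{3}y^{2} + \tfrac{66407}{18}y - \tfrac{43078}{9} ≠ 0; add h_6 = \tfrac{127}{2}y^{3} + \tfrac{3101}{3}y^{2} + \tfrac{66407}{18}y - \tfrac{43078}{9} to the basis.

S(f_3,h_4): lcm = x^{2}y. S = -8x^{2} - 8xy^{2} - \tfrac{425}{6}xy + \tfrac{263}{3}x + \tfrac{2}{3}y^{2} - \tfrac{3}{2}y.
  reduce S modulo (f_1, f_2, f_3, h_4, h_5, h_6):
  remainder \tfrac{709}{381}y^{2} + \tfrac{11477}{762}y - \tfrac{12895}{762} ≠ 0; add h_7 = \tfrac{709}{381}y^{2} + \tfrac{11477}{762}y - \tfrac{12895}{762} to the basis.

S(f_1,h_5): lcm = x^{2}. S = 3xy^{2} + \tfrac{449}{16}xy - \tfrac{59}{2}x + \tfrac{5}{12}y - \tfrac{95}{48}.
  reduce S modulo (f_1, f_2, f_3, h_4, h_5, h_6, h_7):
  remainder -\tfrac{365641}{8508}y + \tfrac{365641}{8508} ≠ 0; add h_8 = -\tfrac{365641}{8508}y + \tfrac{365641}{8508} to the basis.

The other S-polynomials (S(f_2,f_3), S(f_2,h_4), S(f_2,h_5), S(f_3,h_5), S(h_4,h_5), S(f_1,h_6), S(f_2,h_6), S(f_3,h_6), S(h_4,h_6), S(h_5,h_6), S(f_1,h_7), S(f_2,h_7), S(f_3,h_7), S(h_4,h_7), S(h_5,h_7), S(h_6,h_7), S(f_1,h_8), S(f_2,h_8), S(f_3,h_8), S(h_4,h_8), S(h_5,h_8), S(h_6,h_8), S(h_7,h_8)) all reduce to 0 modulo the current basis, so we have a Gröbner basis.
Inter-reduce: drop elements whose leading term is divisible by another's, tail-reduce, and make monic.
Reduced Gröbner basis: {x - 1, y - 1}.
Label its elements g_1 = x - 1, g_2 = y - 1.

Reduce p = 6x - \tfrac{9}{5}y^{2} - 4y - \tfrac{1}{5} modulo G:
  leading term x: subtract (6)·g_1 from 6x - \tfrac{9}{5}y^{2} - 4y - \tfrac{1}{5} → -\tfrac{9}{5}y^{2} - 4y + \tfrac{29}{5}
  leading term y^{2}: subtract (-\tfrac{9}{5}y)·g_2 from -\tfrac{9}{5}y^{2} - 4y + \tfrac{29}{5} → -\tfrac{29}{5}y + \tfrac{29}{5}
  leading term y: subtract (-\tfrac{29}{5})·g_2 from -\tfrac{29}{5}y + \tfrac{29}{5} → 0
  normal form = 0.
Since the normal form is 0, p ∈ I.

6x - \tfrac{9}{5}y^{2} - 4y - \tfrac{1}{5} lies in I (it reduces to 0).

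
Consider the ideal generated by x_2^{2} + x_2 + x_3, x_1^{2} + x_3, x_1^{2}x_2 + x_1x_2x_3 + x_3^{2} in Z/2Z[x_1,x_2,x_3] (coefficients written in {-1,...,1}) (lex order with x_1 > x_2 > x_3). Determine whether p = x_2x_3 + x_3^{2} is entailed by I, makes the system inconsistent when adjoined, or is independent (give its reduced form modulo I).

x_2x_3 + x_3^{2} lies in I (it reduces to 0).

First compute the reduced Gröbner basis of I by Buchberger's algorithm.
f_1 = x_2^{2} + x_2 + x_3, LT = x_2^{2}.
f_2 = x_1^{2} + x_3, LT = x_1^{2}.
f_3 = x_1^{2}x_2 + x_1x_2x_3 + x_3^{2}, LT = x_1^{2}x_2.

S(f_1,f_3): lcm = x_1^{2}x_2^{2}. S = x_1^{2}x_2 + x_1^{2}x_3 + x_1x_2^{2}x_3 + x_2x_3^{2}.
  reduce S modulo (f_1, f_2, f_3):
  remainder x_1x_2x_3 + x_1x_3^{2} + x_2x_3^{2} + x_2x_3 + x_3^{2} ≠ 0; add h_4 = x_1x_2x_3 + x_1x_3^{2} + x_2x_3^{2} + x_2x_3 + x_3^{2} to the basis.

S(f_2,f_3): lcm = x_1^{2}x_2. S = x_1x_2x_3 + x_2x_3 + x_3^{2}.
  reduce S modulo (f_1, f_2, f_3, h_4):
  remainder x_1x_3^{2} + x_2x_3^{2} ≠ 0; add h_5 = x_1x_3^{2} + x_2x_3^{2} to the basis.

S(f_2,h_4): lcm = x_1^{2}x_2x_3. S = x_1^{2}x_3^{2} + x_1x_2x_3^{2} + x_1x_2x_3 + x_1x_3^{2} + x_2x_3^{2}.
  reduce S modulo (f_1, f_2, f_3, h_4, h_5):
  remainder x_2x_3^{2} + x_2x_3 + x_3^{2} ≠ 0; add h_6 = x_2x_3^{2} + x_2x_3 + x_3^{2} to the basis.

S(f_2,h_5): lcm = x_1^{2}x_3^{2}. S = x_1x_2x_3^{2} + x_3^{3}.
  reduce S modulo (f_1, f_2, f_3, h_4, h_5, h_6):
  remainder x_2x_3 + x_3^{2} ≠ 0; add h_7 = x_2x_3 + x_3^{2} to the basis.

S(f_3,h_5): lcm = x_1^{2}x_2x_3^{2}. S = x_1x_2^{2}x_3^{2} + x_1x_2x_3^{3} + x_3^{4}.
  reduce S modulo (f_1, f_2, f_3, h_4, h_5, h_6, h_7):
  remainder x_3^{3} ≠ 0; add h_8 = x_3^{3} to the basis.

The other S-polynomials (S(f_1,f_2), S(f_1,h_4), S(f_3,h_4), S(f_1,h_5), S(h_4,h_5), S(f_1,h_6), S(f_2,h_6), S(f_3,h_6), S(h_4,h_6), S(h_5,h_6), S(f_1,h_7), S(f_2,h_7), S(f_3,h_7), S(h_4,h_7), S(h_5,h_7), S(h_6,h_7), S(f_1,h_8), S(f_2,h_8), S(f_3,h_8), S(h_4,h_8), S(h_5,h_8), S(h_6,h_8), S(h_7,h_8)) all reduce to 0 modulo the current basis, so we have a Gröbner basis.
Inter-reduce: drop elements whose leading term is divisible by another's, tail-reduce, and make monic.
Reduced Gröbner basis: {x_1^{2} + x_3, x_1x_3^{2}, x_2^{2} + x_2 + x_3, x_2x_3 + x_3^{2}, x_3^{3}}.
Label its elements g_1 = x_1^{2} + x_3, g_2 = x_1x_3^{2}, g_3 = x_2^{2} + x_2 + x_3, g_4 = x_2x_3 + x_3^{2}, g_5 = x_3^{3}.

Reduce p = x_2x_3 + x_3^{2} modulo G:
  leading term x_2x_3: subtract (1)·g_4 from x_2x_3 + x_3^{2} → 0
  normal form = 0.
Since the normal form is 0, p ∈ I.

Ideal membership is decidable via reduction modulo a Gröbner basis.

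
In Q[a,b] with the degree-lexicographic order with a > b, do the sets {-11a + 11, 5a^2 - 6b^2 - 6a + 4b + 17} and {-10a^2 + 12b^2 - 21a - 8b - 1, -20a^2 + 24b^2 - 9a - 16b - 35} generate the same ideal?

Two ideals are equal iff their reduced Gröbner bases coincide (the reduced basis is unique for a fixed ordering).
Buchberger on the first generating set:
f_1 = -11a + 11, LT = a.
f_2 = 5a^2 - 6b^2 - 6a + 4b + 17, LT = a^2.

S(f_1,f_2): lcm = a^2. S = 6/5b^2 + 1/5a - 4/5b - 17/5.
  leading term b^2: no divisor's leading term divides it; move 6/5b^2 to the remainder.
  leading term a: subtract (-1/55)·f_1 from 1/5a - 4/5b - 17/5 → -4/5b - 16/5
  leading term b: no divisor's leading term divides it; move -4/5b to the remainder.
  leading term 1: no divisor's leading term divides it; move -16/5 to the remainder.
  remainder 6/5b^2 - 4/5b - 16/5 ≠ 0; add g_3 = 6/5b^2 - 4/5b - 16/5 to the basis.

The other S-polynomials (S(f_1,g_3), S(f_2,g_3)) all reduce to 0 modulo the current basis, so we have a Gröbner basis.
Inter-reduce: drop elements whose leading term is divisible by another's, tail-reduce, and make monic.
Reduced Gröbner basis: {b^2 - 2/3b - 8/3, a - 1}.

Buchberger on the second generating set:
h_1 = -10a^2 + 12b^2 - 21a - 8b - 1, LT = a^2.
h_2 = -20a^2 + 24b^2 - 9a - 16b - 35, LT = a^2.

S(h_1,h_2): lcm = a^2. S = 33/20a - 33/20.
  leading term a: no divisor's leading term divides it; move 33/20a to the remainder.
  leading term 1: no divisor's leading term divides it; move -33/20 to the remainder.
  remainder 33/20a - 33/20 ≠ 0; add k_3 = 33/20a - 33/20 to the basis.

S(h_1,k_3): lcm = a^2. S = -6/5b^2 + 31/10a + 4/5b + 1/10.
  leading term b^2: no divisor's leading term divides it; move -6/5b^2 to the remainder.
  leading term a: subtract (62/33)·k_3 from 31/10a + 4/5b + 1/10 → 4/5b + 16/5
  leading term b: no divisor's leading term divides it; move 4/5b to the remainder.
  leading term 1: no divisor's leading term divides it; move 16/5 to the remainder.
  remainder -6/5b^2 + 4/5b + 16/5 ≠ 0; add k_4 = -6/5b^2 + 4/5b + 16/5 to the basis.

The other S-polynomials (S(h_2,k_3), S(h_1,k_4), S(h_2,k_4), S(k_3,k_4)) all reduce to 0 modulo the current basis, so we have a Gröbner basis.
Inter-reduce: drop elements whose leading term is divisible by another's, tail-reduce, and make monic.
Reduced Gröbner basis: {b^2 - 2/3b - 8/3, a - 1}.

These coincide, so the ideals are equal.
The same test decides containment: I ⊆ J iff every generator of I reduces to 0 modulo a Gröbner basis of J.

Yes, the ideals are equal.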